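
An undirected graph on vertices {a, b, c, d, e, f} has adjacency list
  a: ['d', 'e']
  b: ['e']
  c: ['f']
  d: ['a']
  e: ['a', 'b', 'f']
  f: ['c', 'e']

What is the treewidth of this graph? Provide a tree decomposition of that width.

Each bag holds 2 vertices, so the decomposition has width 1, which upper-bounds the treewidth. Since G has at least one edge (e.g. a–e), it is not an edgeless graph, so tw(G) ≥ 1. Hence tw(G) = 1 exactly.

Treewidth 1.
One such decomposition:
Bags: B1 = {a, e}  B2 = {b, e}  B3 = {e, f}  B4 = {c, f}  B5 = {a, d}
Tree: B1–B2, B2–B3, B3–B4, B1–B5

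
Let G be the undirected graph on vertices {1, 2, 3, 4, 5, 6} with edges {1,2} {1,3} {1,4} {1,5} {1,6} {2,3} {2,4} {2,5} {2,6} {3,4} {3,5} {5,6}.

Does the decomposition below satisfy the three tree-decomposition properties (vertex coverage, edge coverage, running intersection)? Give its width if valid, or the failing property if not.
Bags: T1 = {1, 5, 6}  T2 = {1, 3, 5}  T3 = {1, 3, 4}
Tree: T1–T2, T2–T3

A tree decomposition must satisfy three properties: every vertex lies in some bag; for every edge, both endpoints lie together in some bag; and for every vertex, the bags containing it form a connected subtree. Here vertex 2 appears in no bag, so the decomposition is invalid.

No — vertex 2 appears in no bag.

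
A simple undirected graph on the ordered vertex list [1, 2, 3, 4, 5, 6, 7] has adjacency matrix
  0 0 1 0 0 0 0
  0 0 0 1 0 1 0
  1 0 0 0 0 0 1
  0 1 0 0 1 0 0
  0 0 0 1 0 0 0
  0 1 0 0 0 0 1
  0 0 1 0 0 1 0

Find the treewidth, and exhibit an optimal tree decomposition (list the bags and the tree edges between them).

Treewidth 1.
One such decomposition:
Bags: B1 = {1, 3}  B2 = {3, 7}  B3 = {6, 7}  B4 = {2, 6}  B5 = {2, 4}  B6 = {4, 5}
Tree: B1–B2, B2–B3, B3–B4, B4–B5, B5–B6

Each bag holds 2 vertices, so the decomposition has width 1, which upper-bounds the treewidth. G has an edge, so its treewidth is at least 1. Therefore the treewidth is 1.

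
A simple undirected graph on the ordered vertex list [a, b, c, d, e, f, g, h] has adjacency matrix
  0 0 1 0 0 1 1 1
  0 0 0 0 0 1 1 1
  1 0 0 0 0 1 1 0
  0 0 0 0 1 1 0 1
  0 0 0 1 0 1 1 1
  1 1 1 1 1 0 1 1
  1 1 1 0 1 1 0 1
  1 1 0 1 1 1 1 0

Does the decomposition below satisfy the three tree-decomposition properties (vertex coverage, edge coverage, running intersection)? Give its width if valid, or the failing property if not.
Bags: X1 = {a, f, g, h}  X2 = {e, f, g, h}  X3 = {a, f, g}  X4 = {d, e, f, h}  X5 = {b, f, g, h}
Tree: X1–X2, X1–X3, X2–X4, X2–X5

No — vertex c appears in no bag.

A tree decomposition must satisfy three properties: every vertex lies in some bag; for every edge, both endpoints lie together in some bag; and for every vertex, the bags containing it form a connected subtree. Here vertex c appears in no bag, so the decomposition is invalid.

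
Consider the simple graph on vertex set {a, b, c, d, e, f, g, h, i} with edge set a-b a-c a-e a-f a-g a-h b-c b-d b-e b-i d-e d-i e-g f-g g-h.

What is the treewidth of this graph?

A width-2 tree decomposition is:
Bags: B1 = {a, b, e}  B2 = {a, e, g}  B3 = {a, f, g}  B4 = {b, d, e}  B5 = {b, d, i}  B6 = {a, b, c}  B7 = {a, g, h}
Tree: B1–B2, B2–B3, B1–B4, B4–B5, B1–B6, B2–B7
The largest bag has 3 vertices, giving width 2; this decomposition certifies tw(G) ≤ 2. Conversely, {b, d, e} is a clique of size 3, and the vertices of any clique must share a bag in every tree decomposition; so some bag has ≥ 3 vertices and tw(G) ≥ 2. Hence tw(G) = 2 exactly.

2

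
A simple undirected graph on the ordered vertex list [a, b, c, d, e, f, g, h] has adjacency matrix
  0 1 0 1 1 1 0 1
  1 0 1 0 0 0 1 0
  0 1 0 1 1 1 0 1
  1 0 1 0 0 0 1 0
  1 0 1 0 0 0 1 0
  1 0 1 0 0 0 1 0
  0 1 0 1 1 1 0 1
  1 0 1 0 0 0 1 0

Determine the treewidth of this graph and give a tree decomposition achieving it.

Treewidth 3.
Bags: B1 = {a, c, d, g}  B2 = {a, c, g, h}  B3 = {a, c, f, g}  B4 = {a, c, e, g}  B5 = {a, b, c, g}
Tree: B1–B2, B2–B3, B3–B4, B4–B5

Every bag has size at most 4, so the width is 4 − 1 = 3 and tw(G) ≤ 3. For the lower bound: the 4 vertex sets {a,d}, {g,h}, {c}, {f} are disjoint, each induces a connected subgraph, and every pair is joined by at least one edge of G. Contracting each set to a single vertex therefore yields K_{4} as a minor, and since treewidth is minor-monotone, tw(G) ≥ tw(K_{4}) = 3. Hence tw(G) = 3 exactly.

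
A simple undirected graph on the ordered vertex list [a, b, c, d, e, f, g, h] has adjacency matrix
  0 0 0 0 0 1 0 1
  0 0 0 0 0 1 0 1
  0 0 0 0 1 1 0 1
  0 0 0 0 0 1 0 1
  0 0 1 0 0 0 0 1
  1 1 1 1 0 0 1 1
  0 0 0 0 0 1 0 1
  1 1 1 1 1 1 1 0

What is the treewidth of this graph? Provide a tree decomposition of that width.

The largest bag has 3 vertices, giving width 2; this decomposition certifies tw(G) ≤ 2. Conversely, {c, e, h} is a clique of size 3, and the vertices of any clique must share a bag in every tree decomposition; so some bag has ≥ 3 vertices and tw(G) ≥ 2. Combining the bounds, tw(G) = 2.

Treewidth 2.
One optimal decomposition is:
Bags: B1 = {c, f, h}  B2 = {d, f, h}  B3 = {f, g, h}  B4 = {a, f, h}  B5 = {c, e, h}  B6 = {b, f, h}
Tree: B1–B2, B2–B3, B1–B4, B1–B5, B4–B6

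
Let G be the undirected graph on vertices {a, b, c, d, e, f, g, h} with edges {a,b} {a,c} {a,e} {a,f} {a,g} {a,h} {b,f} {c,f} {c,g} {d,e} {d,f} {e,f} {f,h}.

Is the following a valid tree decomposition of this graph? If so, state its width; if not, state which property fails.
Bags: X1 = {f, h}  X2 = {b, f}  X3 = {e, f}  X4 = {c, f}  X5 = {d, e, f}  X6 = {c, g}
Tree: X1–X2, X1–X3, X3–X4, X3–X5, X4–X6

A tree decomposition must satisfy three properties: every vertex lies in some bag; for every edge, both endpoints lie together in some bag; and for every vertex, the bags containing it form a connected subtree. Here vertex a appears in no bag, so the decomposition is invalid.

No — vertex a appears in no bag.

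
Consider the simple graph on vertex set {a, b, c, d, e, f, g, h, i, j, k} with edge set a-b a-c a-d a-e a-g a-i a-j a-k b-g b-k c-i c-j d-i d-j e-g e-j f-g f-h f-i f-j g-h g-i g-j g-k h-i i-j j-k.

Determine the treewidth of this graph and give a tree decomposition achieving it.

Each bag holds 4 vertices, so the decomposition has width 3, which upper-bounds the treewidth. Conversely, {a, d, i, j} is a clique of size 4, and the vertices of any clique must share a bag in every tree decomposition; so some bag has ≥ 4 vertices and tw(G) ≥ 3. Hence tw(G) = 3 exactly.

Treewidth 3.
One optimal decomposition is:
Bags: B1 = {a, g, j, k}  B2 = {a, g, i, j}  B3 = {a, b, g, k}  B4 = {a, e, g, j}  B5 = {f, g, i, j}  B6 = {a, c, i, j}  B7 = {a, d, i, j}  B8 = {f, g, h, i}
Tree: B1–B2, B1–B3, B2–B4, B2–B5, B2–B6, B6–B7, B5–B8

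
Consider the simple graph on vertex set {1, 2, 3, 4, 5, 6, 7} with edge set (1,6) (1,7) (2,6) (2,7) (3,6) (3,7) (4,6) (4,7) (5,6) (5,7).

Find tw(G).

A width-2 tree decomposition is:
Bags: B1 = {5, 6, 7}  B2 = {4, 6, 7}  B3 = {3, 6, 7}  B4 = {1, 6, 7}  B5 = {2, 6, 7}
Tree: B1–B2, B2–B3, B3–B4, B4–B5
Each bag holds 3 vertices, so the decomposition has width 2, which upper-bounds the treewidth. The edges 7–5–6–4–7 form a cycle, so G is not a tree and its treewidth is at least 2. The upper and lower bounds meet at 2, so that is the treewidth.

2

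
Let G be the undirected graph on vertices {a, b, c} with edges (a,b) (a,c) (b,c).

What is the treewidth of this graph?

2

A width-2 tree decomposition is:
Bags: B1 = {a, b, c}
Tree: (single bag)
A single bag containing all 3 vertices is trivially a valid decomposition of width 2. Conversely, {a, b, c} is a clique of size 3, and the vertices of any clique must share a bag in every tree decomposition; so some bag has ≥ 3 vertices and tw(G) ≥ 2. The upper and lower bounds meet at 2, so that is the treewidth.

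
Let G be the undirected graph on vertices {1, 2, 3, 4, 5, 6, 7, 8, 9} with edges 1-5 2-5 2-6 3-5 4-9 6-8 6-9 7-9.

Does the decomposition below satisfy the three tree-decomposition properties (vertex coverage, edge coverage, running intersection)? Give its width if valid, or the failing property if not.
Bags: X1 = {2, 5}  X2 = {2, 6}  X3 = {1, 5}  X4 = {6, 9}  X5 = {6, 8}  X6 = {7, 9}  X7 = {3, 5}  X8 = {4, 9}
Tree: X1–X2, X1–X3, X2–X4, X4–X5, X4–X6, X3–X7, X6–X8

Yes; width 1.

Checking the three conditions: (i) the bags cover all of {1, 2, 3, 4, 5, 6, 7, 8, 9}; (ii) for each edge, some bag contains both endpoints; (iii) the bags containing any fixed vertex form a subtree. All hold, so the decomposition is valid with width 2 − 1 = 1.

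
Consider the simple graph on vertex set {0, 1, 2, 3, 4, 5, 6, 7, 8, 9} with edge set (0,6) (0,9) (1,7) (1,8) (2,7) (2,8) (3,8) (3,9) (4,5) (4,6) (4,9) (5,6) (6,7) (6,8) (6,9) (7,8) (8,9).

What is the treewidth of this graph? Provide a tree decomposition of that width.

Each bag holds 3 vertices, so the decomposition has width 2, which upper-bounds the treewidth. On the other hand G contains the 3-clique {1, 7, 8}. A clique must lie in a single bag of any decomposition, so no decomposition can have width below 2. Combining the bounds, tw(G) = 2.

Treewidth 2.
Bags: B1 = {6, 8, 9}  B2 = {6, 7, 8}  B3 = {0, 6, 9}  B4 = {3, 8, 9}  B5 = {2, 7, 8}  B6 = {1, 7, 8}  B7 = {4, 6, 9}  B8 = {4, 5, 6}
Tree: B1–B2, B1–B3, B1–B4, B2–B5, B5–B6, B3–B7, B7–B8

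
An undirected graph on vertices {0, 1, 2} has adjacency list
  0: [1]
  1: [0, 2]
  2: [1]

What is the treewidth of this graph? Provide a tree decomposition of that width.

Every bag has size at most 2, so the width is 2 − 1 = 1 and tw(G) ≤ 1. G has an edge, so its treewidth is at least 1. Hence tw(G) = 1 exactly.

Treewidth 1.
Bags: B1 = {1, 2}  B2 = {0, 1}
Tree: B1–B2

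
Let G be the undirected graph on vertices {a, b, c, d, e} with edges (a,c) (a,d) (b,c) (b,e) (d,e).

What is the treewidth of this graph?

A width-2 tree decomposition is:
Bags: B1 = {a, c, d}  B2 = {b, c, d}  B3 = {b, d, e}
Tree: B1–B2, B2–B3
Every bag has size at most 3, so the width is 3 − 1 = 2 and tw(G) ≤ 2. The edges d–a–c–b–e–d form a cycle, so G is not a tree and its treewidth is at least 2. Therefore the treewidth is 2.

2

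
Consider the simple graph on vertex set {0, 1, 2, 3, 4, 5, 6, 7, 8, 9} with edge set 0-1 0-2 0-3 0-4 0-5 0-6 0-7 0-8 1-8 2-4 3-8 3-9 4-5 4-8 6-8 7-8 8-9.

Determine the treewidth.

A width-2 tree decomposition is:
Bags: B1 = {0, 4, 8}  B2 = {0, 2, 4}  B3 = {0, 4, 5}  B4 = {0, 3, 8}  B5 = {3, 8, 9}  B6 = {0, 7, 8}  B7 = {0, 1, 8}  B8 = {0, 6, 8}
Tree: B1–B2, B1–B3, B1–B4, B4–B5, B4–B6, B4–B7, B6–B8
Every bag has size at most 3, so the width is 3 − 1 = 2 and tw(G) ≤ 2. Conversely, {0, 1, 8} is a clique of size 3, and the vertices of any clique must share a bag in every tree decomposition; so some bag has ≥ 3 vertices and tw(G) ≥ 2. Hence tw(G) = 2 exactly.

2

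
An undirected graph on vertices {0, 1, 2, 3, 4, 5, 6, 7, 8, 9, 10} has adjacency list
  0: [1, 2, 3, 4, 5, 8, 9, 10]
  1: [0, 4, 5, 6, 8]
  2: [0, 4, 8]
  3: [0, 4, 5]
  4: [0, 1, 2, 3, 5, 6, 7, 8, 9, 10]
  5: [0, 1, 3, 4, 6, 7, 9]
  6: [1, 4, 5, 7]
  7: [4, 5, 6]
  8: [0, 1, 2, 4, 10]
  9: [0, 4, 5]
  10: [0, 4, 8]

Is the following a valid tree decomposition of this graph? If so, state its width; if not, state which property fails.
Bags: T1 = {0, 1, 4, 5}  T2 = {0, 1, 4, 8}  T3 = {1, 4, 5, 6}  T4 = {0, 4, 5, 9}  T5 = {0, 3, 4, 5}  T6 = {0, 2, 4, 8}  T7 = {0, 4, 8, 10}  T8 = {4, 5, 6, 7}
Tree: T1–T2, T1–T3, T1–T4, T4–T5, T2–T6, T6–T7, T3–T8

Yes; width 3.

Checking the three conditions: (i) the bags cover all of {0, 1, 2, 3, 4, 5, 6, 7, 8, 9, 10}; (ii) for each edge, some bag contains both endpoints; (iii) the bags containing any fixed vertex form a subtree. All hold, so the decomposition is valid with width 4 − 1 = 3.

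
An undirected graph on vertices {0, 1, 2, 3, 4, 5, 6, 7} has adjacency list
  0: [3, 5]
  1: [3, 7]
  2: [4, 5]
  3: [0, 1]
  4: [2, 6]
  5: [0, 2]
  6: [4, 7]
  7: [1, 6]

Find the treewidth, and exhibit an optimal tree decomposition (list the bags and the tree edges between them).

Each bag holds 3 vertices, so the decomposition has width 2, which upper-bounds the treewidth. The edges 5–0–3–1–7–6–4–2–5 form a cycle, so G is not a tree and its treewidth is at least 2. Combining the bounds, tw(G) = 2.

Treewidth 2.
Bags: B1 = {0, 3, 5}  B2 = {1, 3, 5}  B3 = {1, 5, 7}  B4 = {5, 6, 7}  B5 = {4, 5, 6}  B6 = {2, 4, 5}
Tree: B1–B2, B2–B3, B3–B4, B4–B5, B5–B6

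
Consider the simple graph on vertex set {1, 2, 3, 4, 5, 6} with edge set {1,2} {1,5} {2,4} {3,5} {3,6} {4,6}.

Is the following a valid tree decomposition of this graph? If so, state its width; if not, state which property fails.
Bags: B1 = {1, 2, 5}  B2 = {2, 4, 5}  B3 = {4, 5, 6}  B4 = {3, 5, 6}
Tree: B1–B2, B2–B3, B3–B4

Checking the three conditions: (i) the bags cover all of {1, 2, 3, 4, 5, 6}; (ii) for each edge, some bag contains both endpoints; (iii) the bags containing any fixed vertex form a subtree. All hold, so the decomposition is valid with width 3 − 1 = 2.

Yes; width 2.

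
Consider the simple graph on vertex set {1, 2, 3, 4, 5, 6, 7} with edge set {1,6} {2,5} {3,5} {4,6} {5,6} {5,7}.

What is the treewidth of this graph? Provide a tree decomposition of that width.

Treewidth 1.
One such decomposition:
Bags: B1 = {3, 5}  B2 = {5, 6}  B3 = {4, 6}  B4 = {2, 5}  B5 = {5, 7}  B6 = {1, 6}
Tree: B1–B2, B2–B3, B2–B4, B2–B5, B2–B6

Each bag holds 2 vertices, so the decomposition has width 1, which upper-bounds the treewidth. Any graph with an edge has treewidth ≥ 1, and G has the edge 3–5. Therefore the treewidth is 1.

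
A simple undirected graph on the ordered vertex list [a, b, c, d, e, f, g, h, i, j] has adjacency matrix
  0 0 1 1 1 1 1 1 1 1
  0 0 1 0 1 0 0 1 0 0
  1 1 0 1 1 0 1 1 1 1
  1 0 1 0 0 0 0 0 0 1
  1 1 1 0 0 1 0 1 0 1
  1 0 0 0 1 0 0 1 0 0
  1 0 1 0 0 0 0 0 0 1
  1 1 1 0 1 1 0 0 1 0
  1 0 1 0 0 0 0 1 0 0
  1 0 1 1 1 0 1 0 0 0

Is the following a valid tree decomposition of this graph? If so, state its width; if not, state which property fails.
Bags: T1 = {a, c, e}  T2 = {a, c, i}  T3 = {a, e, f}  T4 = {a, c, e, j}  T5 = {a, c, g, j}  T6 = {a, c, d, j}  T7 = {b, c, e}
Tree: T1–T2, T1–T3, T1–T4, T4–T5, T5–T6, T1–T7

A tree decomposition must satisfy three properties: every vertex lies in some bag; for every edge, both endpoints lie together in some bag; and for every vertex, the bags containing it form a connected subtree. Here vertex h appears in no bag, so the decomposition is invalid.

No — vertex h appears in no bag.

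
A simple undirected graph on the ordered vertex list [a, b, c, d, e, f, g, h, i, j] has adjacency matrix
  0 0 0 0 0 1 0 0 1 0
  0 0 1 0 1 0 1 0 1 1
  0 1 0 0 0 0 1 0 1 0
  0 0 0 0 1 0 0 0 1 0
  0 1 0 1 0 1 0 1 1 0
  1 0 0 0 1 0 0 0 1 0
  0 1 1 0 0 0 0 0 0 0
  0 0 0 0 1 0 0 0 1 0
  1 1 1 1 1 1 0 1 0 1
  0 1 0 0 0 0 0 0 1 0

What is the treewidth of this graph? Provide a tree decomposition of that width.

Each bag holds 3 vertices, so the decomposition has width 2, which upper-bounds the treewidth. Conversely, {b, c, g} is a clique of size 3, and the vertices of any clique must share a bag in every tree decomposition; so some bag has ≥ 3 vertices and tw(G) ≥ 2. Therefore the treewidth is 2.

Treewidth 2.
One such decomposition:
Bags: B1 = {a, f, i}  B2 = {e, f, i}  B3 = {e, h, i}  B4 = {b, e, i}  B5 = {b, c, i}  B6 = {b, c, g}  B7 = {b, i, j}  B8 = {d, e, i}
Tree: B1–B2, B2–B3, B3–B4, B4–B5, B5–B6, B4–B7, B2–B8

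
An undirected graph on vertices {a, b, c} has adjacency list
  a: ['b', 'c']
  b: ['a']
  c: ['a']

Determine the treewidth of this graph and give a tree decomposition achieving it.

The largest bag has 2 vertices, giving width 1; this decomposition certifies tw(G) ≤ 1. Any graph with an edge has treewidth ≥ 1, and G has the edge a–c. Hence tw(G) = 1 exactly.

Treewidth 1.
Bags: B1 = {a, c}  B2 = {a, b}
Tree: B1–B2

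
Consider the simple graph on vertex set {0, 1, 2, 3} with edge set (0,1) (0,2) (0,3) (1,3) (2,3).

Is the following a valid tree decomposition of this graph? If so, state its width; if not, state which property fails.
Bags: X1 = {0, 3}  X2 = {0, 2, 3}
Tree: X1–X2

A tree decomposition must satisfy three properties: every vertex lies in some bag; for every edge, both endpoints lie together in some bag; and for every vertex, the bags containing it form a connected subtree. Here vertex 1 appears in no bag, so the decomposition is invalid.

No — vertex 1 appears in no bag.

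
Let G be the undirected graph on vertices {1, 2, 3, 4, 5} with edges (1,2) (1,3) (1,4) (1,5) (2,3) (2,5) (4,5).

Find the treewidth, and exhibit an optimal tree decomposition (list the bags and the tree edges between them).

Treewidth 2.
Bags: B1 = {1, 4, 5}  B2 = {1, 2, 5}  B3 = {1, 2, 3}
Tree: B1–B2, B2–B3

Each bag holds 3 vertices, so the decomposition has width 2, which upper-bounds the treewidth. Conversely, {1, 2, 3} is a clique of size 3, and the vertices of any clique must share a bag in every tree decomposition; so some bag has ≥ 3 vertices and tw(G) ≥ 2. Combining the bounds, tw(G) = 2.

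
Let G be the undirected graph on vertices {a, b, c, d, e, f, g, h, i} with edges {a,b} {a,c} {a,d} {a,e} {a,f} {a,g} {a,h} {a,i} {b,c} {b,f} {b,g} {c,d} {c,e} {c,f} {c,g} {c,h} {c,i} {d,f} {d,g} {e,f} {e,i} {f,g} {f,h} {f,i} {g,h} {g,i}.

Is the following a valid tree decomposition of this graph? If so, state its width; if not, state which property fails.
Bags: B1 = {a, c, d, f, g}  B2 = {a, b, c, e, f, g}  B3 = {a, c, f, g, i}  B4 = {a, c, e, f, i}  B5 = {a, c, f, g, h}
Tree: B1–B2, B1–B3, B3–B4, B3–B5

No — bags containing vertex e are not connected in the tree.

A tree decomposition must satisfy three properties: every vertex lies in some bag; for every edge, both endpoints lie together in some bag; and for every vertex, the bags containing it form a connected subtree. Here bags containing vertex e are not connected in the tree, so the decomposition is invalid.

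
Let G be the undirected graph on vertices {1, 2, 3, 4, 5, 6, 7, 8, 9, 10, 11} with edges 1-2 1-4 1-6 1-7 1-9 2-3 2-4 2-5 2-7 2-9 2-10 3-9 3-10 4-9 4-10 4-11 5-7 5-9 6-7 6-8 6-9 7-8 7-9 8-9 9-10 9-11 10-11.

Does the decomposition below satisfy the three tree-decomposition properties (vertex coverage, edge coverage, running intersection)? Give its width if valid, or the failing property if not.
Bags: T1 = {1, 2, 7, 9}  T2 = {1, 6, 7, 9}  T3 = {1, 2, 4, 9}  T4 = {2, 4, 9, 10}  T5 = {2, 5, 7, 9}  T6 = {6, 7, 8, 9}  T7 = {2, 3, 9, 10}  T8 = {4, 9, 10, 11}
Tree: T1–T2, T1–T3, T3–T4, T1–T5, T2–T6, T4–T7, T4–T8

Every vertex of G appears in some bag (union = {1, 2, 3, 4, 5, 6, 7, 8, 9, 10, 11}); every edge is covered by a bag; and for each vertex v the set of bags containing v is connected in the bag tree. The decomposition is therefore valid. The largest bag has 4 vertices, so the width is 3.

Yes; width 3.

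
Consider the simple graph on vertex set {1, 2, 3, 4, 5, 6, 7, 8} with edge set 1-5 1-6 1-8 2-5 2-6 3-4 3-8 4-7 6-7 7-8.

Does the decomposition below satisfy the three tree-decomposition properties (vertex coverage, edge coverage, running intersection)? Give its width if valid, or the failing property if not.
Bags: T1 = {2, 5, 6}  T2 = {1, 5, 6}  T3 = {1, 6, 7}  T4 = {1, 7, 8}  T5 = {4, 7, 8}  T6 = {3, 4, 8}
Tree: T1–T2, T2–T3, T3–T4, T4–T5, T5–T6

Yes; width 2.

Checking the three conditions: (i) the bags cover all of {1, 2, 3, 4, 5, 6, 7, 8}; (ii) for each edge, some bag contains both endpoints; (iii) the bags containing any fixed vertex form a subtree. All hold, so the decomposition is valid with width 3 − 1 = 2.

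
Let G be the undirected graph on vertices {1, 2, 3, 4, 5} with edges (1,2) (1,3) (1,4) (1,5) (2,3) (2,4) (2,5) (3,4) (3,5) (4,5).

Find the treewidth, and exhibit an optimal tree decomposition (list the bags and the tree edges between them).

Treewidth 4.
Bags: B1 = {1, 2, 3, 4, 5}
Tree: (single bag)

With just one bag of size 5, the width is 5 − 1 = 4, so tw(G) ≤ 4. For the lower bound, the 5 vertices {1, 2, 3, 4, 5} are pairwise adjacent, and any tree decomposition puts a clique entirely inside one bag — forcing width ≥ 4. The upper and lower bounds meet at 4, so that is the treewidth.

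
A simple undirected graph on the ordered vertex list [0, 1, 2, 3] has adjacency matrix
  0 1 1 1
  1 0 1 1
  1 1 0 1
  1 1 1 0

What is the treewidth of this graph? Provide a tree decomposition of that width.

With just one bag of size 4, the width is 4 − 1 = 3, so tw(G) ≤ 3. On the other hand G contains the 4-clique {0, 1, 2, 3}. A clique must lie in a single bag of any decomposition, so no decomposition can have width below 3. Therefore the treewidth is 3.

Treewidth 3.
One such decomposition:
Bags: B1 = {0, 1, 2, 3}
Tree: (single bag)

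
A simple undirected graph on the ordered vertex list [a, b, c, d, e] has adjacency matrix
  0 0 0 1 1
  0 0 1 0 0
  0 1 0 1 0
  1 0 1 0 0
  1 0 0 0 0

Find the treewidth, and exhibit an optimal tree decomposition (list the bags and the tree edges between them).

Treewidth 1.
Bags: B1 = {a, e}  B2 = {a, d}  B3 = {c, d}  B4 = {b, c}
Tree: B1–B2, B2–B3, B3–B4

Every bag has size at most 2, so the width is 2 − 1 = 1 and tw(G) ≤ 1. G has an edge, so its treewidth is at least 1. Combining the bounds, tw(G) = 1.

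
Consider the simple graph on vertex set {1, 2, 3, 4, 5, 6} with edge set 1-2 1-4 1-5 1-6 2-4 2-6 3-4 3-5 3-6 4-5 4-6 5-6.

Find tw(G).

A width-3 tree decomposition is:
Bags: B1 = {1, 2, 4, 6}  B2 = {1, 4, 5, 6}  B3 = {3, 4, 5, 6}
Tree: B1–B2, B2–B3
Each bag holds 4 vertices, so the decomposition has width 3, which upper-bounds the treewidth. For the lower bound, the 4 vertices {1, 2, 4, 6} are pairwise adjacent, and any tree decomposition puts a clique entirely inside one bag — forcing width ≥ 3. The upper and lower bounds meet at 3, so that is the treewidth.

3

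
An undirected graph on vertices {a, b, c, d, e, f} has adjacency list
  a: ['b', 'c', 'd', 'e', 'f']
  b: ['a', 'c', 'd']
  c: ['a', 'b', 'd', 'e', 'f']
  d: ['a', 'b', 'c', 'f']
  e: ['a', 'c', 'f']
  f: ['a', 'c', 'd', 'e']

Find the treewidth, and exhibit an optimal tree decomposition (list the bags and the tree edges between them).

Every bag has size at most 4, so the width is 4 − 1 = 3 and tw(G) ≤ 3. For the lower bound, the 4 vertices {a, c, d, f} are pairwise adjacent, and any tree decomposition puts a clique entirely inside one bag — forcing width ≥ 3. Combining the bounds, tw(G) = 3.

Treewidth 3.
Bags: B1 = {a, c, d, f}  B2 = {a, b, c, d}  B3 = {a, c, e, f}
Tree: B1–B2, B1–B3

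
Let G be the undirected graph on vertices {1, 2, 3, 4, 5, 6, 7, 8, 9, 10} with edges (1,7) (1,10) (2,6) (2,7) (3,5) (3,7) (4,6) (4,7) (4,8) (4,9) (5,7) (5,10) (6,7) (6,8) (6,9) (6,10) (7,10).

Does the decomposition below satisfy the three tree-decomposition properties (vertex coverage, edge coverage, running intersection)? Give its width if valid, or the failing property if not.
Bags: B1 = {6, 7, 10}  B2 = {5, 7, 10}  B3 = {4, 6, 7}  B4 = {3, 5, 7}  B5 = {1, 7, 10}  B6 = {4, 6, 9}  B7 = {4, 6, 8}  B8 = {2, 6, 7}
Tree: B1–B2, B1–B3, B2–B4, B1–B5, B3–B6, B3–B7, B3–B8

Checking the three conditions: (i) the bags cover all of {1, 2, 3, 4, 5, 6, 7, 8, 9, 10}; (ii) for each edge, some bag contains both endpoints; (iii) the bags containing any fixed vertex form a subtree. All hold, so the decomposition is valid with width 3 − 1 = 2.

Yes; width 2.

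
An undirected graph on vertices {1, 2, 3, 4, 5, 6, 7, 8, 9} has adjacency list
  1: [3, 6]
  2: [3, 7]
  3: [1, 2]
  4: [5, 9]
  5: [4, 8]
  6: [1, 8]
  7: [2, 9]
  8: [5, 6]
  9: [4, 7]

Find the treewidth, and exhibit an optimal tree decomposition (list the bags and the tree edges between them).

Every bag has size at most 3, so the width is 3 − 1 = 2 and tw(G) ≤ 2. The edges 3–2–7–9–4–5–8–6–1–3 form a cycle, so G is not a tree and its treewidth is at least 2. Combining the bounds, tw(G) = 2.

Treewidth 2.
Bags: B1 = {2, 3, 7}  B2 = {3, 7, 9}  B3 = {3, 4, 9}  B4 = {3, 4, 5}  B5 = {3, 5, 8}  B6 = {3, 6, 8}  B7 = {1, 3, 6}
Tree: B1–B2, B2–B3, B3–B4, B4–B5, B5–B6, B6–B7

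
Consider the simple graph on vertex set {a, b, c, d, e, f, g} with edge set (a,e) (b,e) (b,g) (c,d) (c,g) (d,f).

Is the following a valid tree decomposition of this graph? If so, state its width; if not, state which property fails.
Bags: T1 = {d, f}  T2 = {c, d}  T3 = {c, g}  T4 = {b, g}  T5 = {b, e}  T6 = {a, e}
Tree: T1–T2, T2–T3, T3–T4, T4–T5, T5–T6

Yes; width 1.

Every vertex of G appears in some bag (union = {a, b, c, d, e, f, g}); every edge is covered by a bag; and for each vertex v the set of bags containing v is connected in the bag tree. The decomposition is therefore valid. The largest bag has 2 vertices, so the width is 1.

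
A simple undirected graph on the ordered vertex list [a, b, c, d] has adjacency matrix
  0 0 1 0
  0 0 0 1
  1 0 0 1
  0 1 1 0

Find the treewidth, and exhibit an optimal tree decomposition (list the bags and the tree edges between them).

Each bag holds 2 vertices, so the decomposition has width 1, which upper-bounds the treewidth. Any graph with an edge has treewidth ≥ 1, and G has the edge d–c. Combining the bounds, tw(G) = 1.

Treewidth 1.
Bags: B1 = {c, d}  B2 = {a, c}  B3 = {b, d}
Tree: B1–B2, B1–B3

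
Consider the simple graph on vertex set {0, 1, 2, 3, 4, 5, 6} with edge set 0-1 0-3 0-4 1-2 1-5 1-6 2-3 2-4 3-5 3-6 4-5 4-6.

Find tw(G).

3

A width-3 tree decomposition is:
Bags: B1 = {0, 1, 3, 4}  B2 = {1, 2, 3, 4}  B3 = {1, 3, 4, 6}  B4 = {1, 3, 4, 5}
Tree: B1–B2, B2–B3, B3–B4
Each bag holds 4 vertices, so the decomposition has width 3, which upper-bounds the treewidth. For the lower bound: the 4 vertex sets {0,3}, {2,4}, {1}, {6} are disjoint, each induces a connected subgraph, and every pair is joined by at least one edge of G. Contracting each set to a single vertex therefore yields K_{4} as a minor, and since treewidth is minor-monotone, tw(G) ≥ tw(K_{4}) = 3. The upper and lower bounds meet at 3, so that is the treewidth.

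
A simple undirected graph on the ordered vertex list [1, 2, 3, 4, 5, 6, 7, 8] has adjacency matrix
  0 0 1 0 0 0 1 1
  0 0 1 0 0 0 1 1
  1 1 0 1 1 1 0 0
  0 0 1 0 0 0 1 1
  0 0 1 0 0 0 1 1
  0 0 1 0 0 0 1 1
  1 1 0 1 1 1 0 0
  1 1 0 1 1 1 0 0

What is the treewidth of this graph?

3

A width-3 tree decomposition is:
Bags: B1 = {1, 3, 7, 8}  B2 = {2, 3, 7, 8}  B3 = {3, 6, 7, 8}  B4 = {3, 5, 7, 8}  B5 = {3, 4, 7, 8}
Tree: B1–B2, B2–B3, B3–B4, B4–B5
Each bag holds 4 vertices, so the decomposition has width 3, which upper-bounds the treewidth. For the lower bound: the 4 vertex sets {1,7}, {2,8}, {3}, {6} are disjoint, each induces a connected subgraph, and every pair is joined by at least one edge of G. Contracting each set to a single vertex therefore yields K_{4} as a minor, and since treewidth is minor-monotone, tw(G) ≥ tw(K_{4}) = 3. Combining the bounds, tw(G) = 3.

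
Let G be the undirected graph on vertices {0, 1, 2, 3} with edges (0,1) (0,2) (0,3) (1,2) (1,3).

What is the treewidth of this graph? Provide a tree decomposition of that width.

Treewidth 2.
One such decomposition:
Bags: B1 = {0, 1, 3}  B2 = {0, 1, 2}
Tree: B1–B2

Every bag has size at most 3, so the width is 3 − 1 = 2 and tw(G) ≤ 2. For the lower bound, the 3 vertices {0, 1, 2} are pairwise adjacent, and any tree decomposition puts a clique entirely inside one bag — forcing width ≥ 2. Combining the bounds, tw(G) = 2.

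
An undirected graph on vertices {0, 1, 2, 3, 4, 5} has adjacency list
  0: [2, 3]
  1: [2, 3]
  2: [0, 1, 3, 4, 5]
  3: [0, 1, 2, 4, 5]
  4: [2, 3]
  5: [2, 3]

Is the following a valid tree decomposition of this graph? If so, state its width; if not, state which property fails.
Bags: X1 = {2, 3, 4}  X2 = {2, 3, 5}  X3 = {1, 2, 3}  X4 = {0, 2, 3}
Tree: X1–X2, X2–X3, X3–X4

Yes; width 2.

Every vertex of G appears in some bag (union = {0, 1, 2, 3, 4, 5}); every edge is covered by a bag; and for each vertex v the set of bags containing v is connected in the bag tree. The decomposition is therefore valid. The largest bag has 3 vertices, so the width is 2.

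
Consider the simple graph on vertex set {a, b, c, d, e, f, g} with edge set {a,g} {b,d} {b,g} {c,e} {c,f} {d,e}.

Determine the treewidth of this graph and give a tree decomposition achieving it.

The largest bag has 2 vertices, giving width 1; this decomposition certifies tw(G) ≤ 1. Since G has at least one edge (e.g. a–g), it is not an edgeless graph, so tw(G) ≥ 1. The upper and lower bounds meet at 1, so that is the treewidth.

Treewidth 1.
Bags: B1 = {a, g}  B2 = {b, g}  B3 = {b, d}  B4 = {d, e}  B5 = {c, e}  B6 = {c, f}
Tree: B1–B2, B2–B3, B3–B4, B4–B5, B5–B6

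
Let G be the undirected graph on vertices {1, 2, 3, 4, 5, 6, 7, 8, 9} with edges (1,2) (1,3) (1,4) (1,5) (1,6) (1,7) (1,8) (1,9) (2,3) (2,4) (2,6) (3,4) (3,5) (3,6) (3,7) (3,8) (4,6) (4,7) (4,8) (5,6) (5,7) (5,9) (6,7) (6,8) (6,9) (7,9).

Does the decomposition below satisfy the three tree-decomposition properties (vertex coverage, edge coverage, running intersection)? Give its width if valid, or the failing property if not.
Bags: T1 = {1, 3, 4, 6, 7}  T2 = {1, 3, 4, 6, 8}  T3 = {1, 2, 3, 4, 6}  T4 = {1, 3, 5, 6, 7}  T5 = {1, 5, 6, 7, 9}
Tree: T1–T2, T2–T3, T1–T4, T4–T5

Vertex coverage: the bags together contain {1, 2, 3, 4, 5, 6, 7, 8, 9}, the full vertex set. Edge coverage: each edge of G has both endpoints in at least one bag. Running intersection: for every vertex, the bags containing it form a connected subtree. All three properties hold, so this is a valid tree decomposition of width max|bag| − 1 = 4, and hence tw(G) ≤ 4.

Yes; width 4.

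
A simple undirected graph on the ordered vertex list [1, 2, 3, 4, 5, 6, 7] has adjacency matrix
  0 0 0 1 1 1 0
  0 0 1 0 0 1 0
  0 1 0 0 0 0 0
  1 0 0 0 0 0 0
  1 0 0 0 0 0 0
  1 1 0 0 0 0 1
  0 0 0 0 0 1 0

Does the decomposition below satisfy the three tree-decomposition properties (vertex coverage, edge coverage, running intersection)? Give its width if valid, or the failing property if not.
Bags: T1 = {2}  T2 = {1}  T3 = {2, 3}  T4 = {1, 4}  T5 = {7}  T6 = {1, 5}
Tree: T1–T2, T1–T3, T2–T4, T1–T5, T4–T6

No — vertex 6 appears in no bag.

A tree decomposition must satisfy three properties: every vertex lies in some bag; for every edge, both endpoints lie together in some bag; and for every vertex, the bags containing it form a connected subtree. Here vertex 6 appears in no bag, so the decomposition is invalid.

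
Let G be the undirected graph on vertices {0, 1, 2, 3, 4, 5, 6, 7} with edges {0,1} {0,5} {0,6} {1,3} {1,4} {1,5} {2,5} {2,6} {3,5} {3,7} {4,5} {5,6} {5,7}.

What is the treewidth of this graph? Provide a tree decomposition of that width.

Treewidth 2.
One optimal decomposition is:
Bags: B1 = {0, 1, 5}  B2 = {0, 5, 6}  B3 = {1, 3, 5}  B4 = {2, 5, 6}  B5 = {1, 4, 5}  B6 = {3, 5, 7}
Tree: B1–B2, B1–B3, B2–B4, B3–B5, B3–B6

The largest bag has 3 vertices, giving width 2; this decomposition certifies tw(G) ≤ 2. Conversely, {0, 1, 5} is a clique of size 3, and the vertices of any clique must share a bag in every tree decomposition; so some bag has ≥ 3 vertices and tw(G) ≥ 2. Therefore the treewidth is 2.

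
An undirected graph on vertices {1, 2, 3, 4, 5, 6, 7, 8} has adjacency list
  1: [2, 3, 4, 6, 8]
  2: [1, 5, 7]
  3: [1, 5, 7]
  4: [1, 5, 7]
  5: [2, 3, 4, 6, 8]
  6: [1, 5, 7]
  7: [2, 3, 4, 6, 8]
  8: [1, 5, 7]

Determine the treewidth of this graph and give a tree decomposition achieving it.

The largest bag has 4 vertices, giving width 3; this decomposition certifies tw(G) ≤ 3. For the lower bound: the 4 vertex sets {1,3}, {5,6}, {7}, {4} are disjoint, each induces a connected subgraph, and every pair is joined by at least one edge of G. Contracting each set to a single vertex therefore yields K_{4} as a minor, and since treewidth is minor-monotone, tw(G) ≥ tw(K_{4}) = 3. Combining the bounds, tw(G) = 3.

Treewidth 3.
Bags: B1 = {1, 3, 5, 7}  B2 = {1, 5, 6, 7}  B3 = {1, 4, 5, 7}  B4 = {1, 2, 5, 7}  B5 = {1, 5, 7, 8}
Tree: B1–B2, B2–B3, B3–B4, B4–B5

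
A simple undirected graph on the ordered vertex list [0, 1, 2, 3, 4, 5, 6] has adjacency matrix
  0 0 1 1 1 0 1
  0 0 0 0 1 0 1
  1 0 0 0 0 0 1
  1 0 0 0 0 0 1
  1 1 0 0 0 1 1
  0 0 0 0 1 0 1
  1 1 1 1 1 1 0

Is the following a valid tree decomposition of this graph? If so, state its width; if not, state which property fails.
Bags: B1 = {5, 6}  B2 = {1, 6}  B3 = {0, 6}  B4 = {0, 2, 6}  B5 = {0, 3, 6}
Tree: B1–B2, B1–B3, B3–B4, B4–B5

A tree decomposition must satisfy three properties: every vertex lies in some bag; for every edge, both endpoints lie together in some bag; and for every vertex, the bags containing it form a connected subtree. Here vertex 4 appears in no bag, so the decomposition is invalid.

No — vertex 4 appears in no bag.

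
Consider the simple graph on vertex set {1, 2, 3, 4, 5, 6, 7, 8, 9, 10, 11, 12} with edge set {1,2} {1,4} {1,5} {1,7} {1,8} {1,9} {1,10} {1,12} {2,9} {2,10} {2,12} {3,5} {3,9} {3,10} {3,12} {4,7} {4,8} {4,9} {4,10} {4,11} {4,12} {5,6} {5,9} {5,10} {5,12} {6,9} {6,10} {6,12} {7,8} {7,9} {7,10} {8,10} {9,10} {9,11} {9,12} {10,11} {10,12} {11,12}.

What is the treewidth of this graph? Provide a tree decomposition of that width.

The largest bag has 5 vertices, giving width 4; this decomposition certifies tw(G) ≤ 4. For the lower bound, the 5 vertices {1, 4, 7, 8, 10} are pairwise adjacent, and any tree decomposition puts a clique entirely inside one bag — forcing width ≥ 4. Hence tw(G) = 4 exactly.

Treewidth 4.
Bags: B1 = {4, 9, 10, 11, 12}  B2 = {1, 4, 9, 10, 12}  B3 = {1, 5, 9, 10, 12}  B4 = {3, 5, 9, 10, 12}  B5 = {1, 4, 7, 9, 10}  B6 = {5, 6, 9, 10, 12}  B7 = {1, 4, 7, 8, 10}  B8 = {1, 2, 9, 10, 12}
Tree: B1–B2, B2–B3, B3–B4, B2–B5, B4–B6, B5–B7, B2–B8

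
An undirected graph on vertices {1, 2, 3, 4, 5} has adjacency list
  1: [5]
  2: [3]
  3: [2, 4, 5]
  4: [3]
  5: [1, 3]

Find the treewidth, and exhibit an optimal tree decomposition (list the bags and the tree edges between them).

Every bag has size at most 2, so the width is 2 − 1 = 1 and tw(G) ≤ 1. Since G has at least one edge (e.g. 4–3), it is not an edgeless graph, so tw(G) ≥ 1. Combining the bounds, tw(G) = 1.

Treewidth 1.
One optimal decomposition is:
Bags: B1 = {3, 4}  B2 = {2, 3}  B3 = {3, 5}  B4 = {1, 5}
Tree: B1–B2, B2–B3, B3–B4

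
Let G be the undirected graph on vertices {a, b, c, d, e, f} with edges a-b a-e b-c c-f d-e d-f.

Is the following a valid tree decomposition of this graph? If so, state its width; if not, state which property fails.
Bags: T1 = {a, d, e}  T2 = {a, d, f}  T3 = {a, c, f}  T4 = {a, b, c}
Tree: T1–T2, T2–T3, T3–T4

Yes; width 2.

Checking the three conditions: (i) the bags cover all of {a, b, c, d, e, f}; (ii) for each edge, some bag contains both endpoints; (iii) the bags containing any fixed vertex form a subtree. All hold, so the decomposition is valid with width 3 − 1 = 2.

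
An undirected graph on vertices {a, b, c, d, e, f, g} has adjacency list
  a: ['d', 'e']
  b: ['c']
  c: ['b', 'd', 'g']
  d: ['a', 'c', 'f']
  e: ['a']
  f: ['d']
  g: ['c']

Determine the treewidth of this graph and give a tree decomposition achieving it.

Treewidth 1.
One optimal decomposition is:
Bags: B1 = {a, d}  B2 = {a, e}  B3 = {c, d}  B4 = {b, c}  B5 = {d, f}  B6 = {c, g}
Tree: B1–B2, B1–B3, B3–B4, B1–B5, B4–B6

Each bag holds 2 vertices, so the decomposition has width 1, which upper-bounds the treewidth. Since G has at least one edge (e.g. a–d), it is not an edgeless graph, so tw(G) ≥ 1. Therefore the treewidth is 1.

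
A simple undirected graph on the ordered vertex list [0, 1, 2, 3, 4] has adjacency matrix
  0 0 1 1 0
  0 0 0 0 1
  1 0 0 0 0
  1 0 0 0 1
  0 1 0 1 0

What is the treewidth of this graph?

1

A width-1 tree decomposition is:
Bags: B1 = {0, 2}  B2 = {0, 3}  B3 = {3, 4}  B4 = {1, 4}
Tree: B1–B2, B2–B3, B3–B4
The largest bag has 2 vertices, giving width 1; this decomposition certifies tw(G) ≤ 1. Any graph with an edge has treewidth ≥ 1, and G has the edge 2–0. Combining the bounds, tw(G) = 1.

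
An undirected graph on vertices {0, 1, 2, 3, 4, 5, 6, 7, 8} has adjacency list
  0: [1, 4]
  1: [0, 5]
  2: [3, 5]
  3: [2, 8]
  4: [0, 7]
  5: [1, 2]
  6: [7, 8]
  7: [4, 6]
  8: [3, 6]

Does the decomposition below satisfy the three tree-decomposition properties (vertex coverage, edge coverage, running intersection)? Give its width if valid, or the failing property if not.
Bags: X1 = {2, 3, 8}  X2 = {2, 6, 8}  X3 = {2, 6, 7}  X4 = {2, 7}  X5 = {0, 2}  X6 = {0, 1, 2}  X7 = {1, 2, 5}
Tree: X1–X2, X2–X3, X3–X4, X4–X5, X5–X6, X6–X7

No — vertex 4 appears in no bag.

A tree decomposition must satisfy three properties: every vertex lies in some bag; for every edge, both endpoints lie together in some bag; and for every vertex, the bags containing it form a connected subtree. Here vertex 4 appears in no bag, so the decomposition is invalid.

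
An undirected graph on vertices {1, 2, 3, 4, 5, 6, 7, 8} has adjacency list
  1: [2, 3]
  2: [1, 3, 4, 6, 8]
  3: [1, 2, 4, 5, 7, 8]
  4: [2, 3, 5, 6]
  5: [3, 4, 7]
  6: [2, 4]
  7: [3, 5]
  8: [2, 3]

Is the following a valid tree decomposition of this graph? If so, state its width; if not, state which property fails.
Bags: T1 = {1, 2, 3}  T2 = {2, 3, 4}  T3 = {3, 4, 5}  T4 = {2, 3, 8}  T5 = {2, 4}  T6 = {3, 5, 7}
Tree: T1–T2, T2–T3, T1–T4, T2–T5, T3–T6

A tree decomposition must satisfy three properties: every vertex lies in some bag; for every edge, both endpoints lie together in some bag; and for every vertex, the bags containing it form a connected subtree. Here vertex 6 appears in no bag, so the decomposition is invalid.

No — vertex 6 appears in no bag.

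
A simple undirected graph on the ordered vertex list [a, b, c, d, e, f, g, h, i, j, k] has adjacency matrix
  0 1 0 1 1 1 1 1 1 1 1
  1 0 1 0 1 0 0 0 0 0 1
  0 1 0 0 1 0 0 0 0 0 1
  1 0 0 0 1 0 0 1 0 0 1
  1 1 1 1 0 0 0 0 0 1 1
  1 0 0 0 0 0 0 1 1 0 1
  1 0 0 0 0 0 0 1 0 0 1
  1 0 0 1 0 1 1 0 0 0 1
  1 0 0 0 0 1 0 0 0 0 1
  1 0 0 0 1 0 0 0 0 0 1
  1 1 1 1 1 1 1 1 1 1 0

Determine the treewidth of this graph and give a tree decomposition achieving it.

Treewidth 3.
One optimal decomposition is:
Bags: B1 = {a, b, e, k}  B2 = {a, d, e, k}  B3 = {a, e, j, k}  B4 = {a, d, h, k}  B5 = {b, c, e, k}  B6 = {a, g, h, k}  B7 = {a, f, h, k}  B8 = {a, f, i, k}
Tree: B1–B2, B2–B3, B2–B4, B1–B5, B4–B6, B6–B7, B7–B8

Every bag has size at most 4, so the width is 4 − 1 = 3 and tw(G) ≤ 3. For the lower bound, the 4 vertices {b, c, e, k} are pairwise adjacent, and any tree decomposition puts a clique entirely inside one bag — forcing width ≥ 3. Combining the bounds, tw(G) = 3.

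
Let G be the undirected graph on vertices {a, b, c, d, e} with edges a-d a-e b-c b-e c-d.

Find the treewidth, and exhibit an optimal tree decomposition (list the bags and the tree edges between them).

The largest bag has 3 vertices, giving width 2; this decomposition certifies tw(G) ≤ 2. The edges a–d–c–b–e–a form a cycle, so G is not a tree and its treewidth is at least 2. Therefore the treewidth is 2.

Treewidth 2.
Bags: B1 = {a, c, d}  B2 = {a, b, c}  B3 = {a, b, e}
Tree: B1–B2, B2–B3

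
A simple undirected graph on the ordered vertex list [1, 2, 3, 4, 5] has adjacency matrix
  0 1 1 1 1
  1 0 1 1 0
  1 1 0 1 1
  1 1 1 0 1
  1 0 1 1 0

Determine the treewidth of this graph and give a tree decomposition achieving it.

Each bag holds 4 vertices, so the decomposition has width 3, which upper-bounds the treewidth. Conversely, {1, 2, 3, 4} is a clique of size 4, and the vertices of any clique must share a bag in every tree decomposition; so some bag has ≥ 4 vertices and tw(G) ≥ 3. Therefore the treewidth is 3.

Treewidth 3.
One optimal decomposition is:
Bags: B1 = {1, 3, 4, 5}  B2 = {1, 2, 3, 4}
Tree: B1–B2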